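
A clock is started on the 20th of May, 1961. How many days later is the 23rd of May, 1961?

Within May 1961: 23 − 20 = 3 days.

3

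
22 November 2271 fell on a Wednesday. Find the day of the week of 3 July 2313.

Day-of-year of November 22, 2271: 326.
Day-of-year of July 3, 2313: 184.
2271 has 365 days, so 365 − 326 = 39 days remain in 2271.
Full years 2272–2312: 31 common + 10 leap = 31×365 + 10×366 = 14975 days.
Total: 39 + 14975 + 184 = 15198 days.
15198 mod 7 = 1, so 1 day after Wednesday is Thursday.

Thursday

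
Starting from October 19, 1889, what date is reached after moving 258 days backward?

February 3, 1889

Count 258 days before October 19, 1889:
February 1889: 28 − 3 = 25 days remain (1889 is not a leap year, so February has 28 days).
Then March (31), April (30), May (31), June (30), July (31), August (31), September (30): 31 + 30 + 31 + 30 + 31 + 31 + 30 = 214 days.
October 1–19, 1889: 19 days.
Total: 25 + 214 + 19 = 258 days.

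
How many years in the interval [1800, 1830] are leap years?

Years divisible by 4 in [1800, 1830]: 1800, 1804, 1808, 1812, 1816, 1820, 1824, 1828.
Of these, 1800 is divisible by 100 but not 400, so not leap.
Leap years: 8 − 1 = 7.

7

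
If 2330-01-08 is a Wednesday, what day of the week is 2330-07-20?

Sunday

January 2330: 31 − 8 = 23 days remain.
Then February 2330 (28), March (31), April (30), May (31), June (30): 28 + 31 + 30 + 31 + 30 = 150 days.
July 1–20, 2330: 20 days.
Total: 23 + 150 + 20 = 193 days.
193 mod 7 = 4, so 4 days after Wednesday is Sunday.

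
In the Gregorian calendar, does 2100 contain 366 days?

No

2100 is not a leap year (divisible by 100 but not 400).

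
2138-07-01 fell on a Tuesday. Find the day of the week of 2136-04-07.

Count forward from the earlier date (April 7, 2136) to the later (July 1, 2138):
April 2136: 30 − 7 = 23 days remain.
Then 26 full months totalling 791 days.
July 1, 2138: 1 day.
Total: 23 + 791 + 1 = 815 days.
815 mod 7 = 3, so 3 days before Tuesday is Saturday.

Saturday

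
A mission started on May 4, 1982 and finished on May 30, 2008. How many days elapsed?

From May 4, 1982 to May 4, 2008: 26 years, of which 7 contain a Feb 29 — 19×365 + 7×366 = 9497 days.
(2000 is a leap year (divisible by 400).)
Within May 2008: 30 − 4 = 26 days.
Total: 9523 days.

9523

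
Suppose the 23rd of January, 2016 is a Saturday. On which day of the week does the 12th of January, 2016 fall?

Count forward from the earlier date (January 12, 2016) to the later (January 23, 2016):
Within January 2016: 23 − 12 = 11 days.
11 mod 7 = 4, so 4 days before Saturday is Tuesday.

Tuesday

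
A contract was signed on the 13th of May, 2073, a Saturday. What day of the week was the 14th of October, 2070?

Tuesday

Count forward from the earlier date (October 14, 2070) to the later (May 13, 2073):
October 14, 2070 → October 14, 2071: 365 days.
October 14, 2071 → October 14, 2072: 366 days (2072 is a leap year).
October 2072: 31 − 14 = 17 days remain.
Then November (30), December (31), January (31), February 2073 (28), March (31), April (30): 30 + 31 + 31 + 28 + 31 + 30 = 181 days.
May 1–13, 2073: 13 days.
Residual: 211 days.
Total: 942 days.
942 mod 7 = 4, so 4 days before Saturday is Tuesday.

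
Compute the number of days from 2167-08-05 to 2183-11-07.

From August 5, 2167 to August 5, 2183: 16 years, of which 4 contain a Feb 29 — 12×365 + 4×366 = 5844 days.
August 2183: 31 − 5 = 26 days remain.
Then September (30), October (31): 30 + 31 = 61 days.
November 1–7, 2183: 7 days.
Residual: 94 days.
Total: 5938 days.

5938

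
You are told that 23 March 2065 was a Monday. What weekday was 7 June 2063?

Count forward from the earlier date (June 7, 2063) to the later (March 23, 2065):
June 2063: 30 − 7 = 23 days remain.
Then 20 full months totalling 609 days.
March 1–23, 2065: 23 days.
Total: 23 + 609 + 23 = 655 days.
655 mod 7 = 4, so 4 days before Monday is Thursday.

Thursday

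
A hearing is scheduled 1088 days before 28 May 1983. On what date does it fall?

4 June 1980

Count 1088 days before May 28, 1983:
Day-of-year of June 4, 1980: 156.
Day-of-year of May 28, 1983: 148.
1980 has 366 days, so 366 − 156 = 210 days remain in 1980.
Full years: 1981: 365; 1982: 365. Sum = 730.
Total: 210 + 730 + 148 = 1088 days.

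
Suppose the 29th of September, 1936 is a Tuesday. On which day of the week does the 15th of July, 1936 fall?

Count forward from the earlier date (July 15, 1936) to the later (September 29, 1936):
July 1936: 31 − 15 = 16 days remain.
Then August (31): 31 days.
September 1–29, 1936: 29 days.
Total: 16 + 31 + 29 = 76 days.
76 mod 7 = 6, so 6 days before Tuesday is Wednesday.

Wednesday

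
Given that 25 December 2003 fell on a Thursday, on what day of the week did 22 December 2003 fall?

Count forward from the earlier date (December 22, 2003) to the later (December 25, 2003):
Within December 2003: 25 − 22 = 3 days.
3 mod 7 = 3, so 3 days before Thursday is Monday.

Monday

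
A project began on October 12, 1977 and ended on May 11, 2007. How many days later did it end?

10803

Day-of-year of October 12, 1977: 285.
Day-of-year of May 11, 2007: 131.
1977 has 365 days, so 365 − 285 = 80 days remain in 1977.
Full years 1978–2006: 22 common + 7 leap = 22×365 + 7×366 = 10592 days.
Total: 80 + 10592 + 131 = 10803 days.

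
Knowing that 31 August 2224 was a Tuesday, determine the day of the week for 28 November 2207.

Count forward from the earlier date (November 28, 2207) to the later (August 31, 2224):
From November 28, 2207 to November 28, 2223: 16 years, of which 4 contain a Feb 29 — 12×365 + 4×366 = 5844 days.
November 2223: 30 − 28 = 2 days remain.
Then December (31), January (31), February 2224 (29), March (31), April (30), May (31), June (30), July (31): 31 + 31 + 29 + 31 + 30 + 31 + 30 + 31 = 244 days.
August 1–31, 2224: 31 days.
Residual: 277 days.
Total: 6121 days.
6121 mod 7 = 3, so 3 days before Tuesday is Saturday.

Saturday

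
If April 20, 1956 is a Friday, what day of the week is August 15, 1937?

Sunday

Count forward from the earlier date (August 15, 1937) to the later (April 20, 1956):
Day-of-year of August 15, 1937: 227.
Day-of-year of April 20, 1956: 111.
1937 has 365 days, so 365 − 227 = 138 days remain in 1937.
Full years 1938–1955: 14 common + 4 leap = 14×365 + 4×366 = 6574 days.
Total: 138 + 6574 + 111 = 6823 days.
6823 mod 7 = 5, so 5 days before Friday is Sunday.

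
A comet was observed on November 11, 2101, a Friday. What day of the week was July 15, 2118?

From November 11, 2101 to November 11, 2117: 16 years, of which 4 contain a Feb 29 — 12×365 + 4×366 = 5844 days.
November 2117: 30 − 11 = 19 days remain.
Then December (31), January (31), February 2118 (28), March (31), April (30), May (31), June (30): 31 + 31 + 28 + 31 + 30 + 31 + 30 = 212 days.
July 1–15, 2118: 15 days.
Residual: 246 days.
Total: 6090 days.
6090 is a multiple of 7, so July 15, 2118 falls on the same weekday: Friday.

Friday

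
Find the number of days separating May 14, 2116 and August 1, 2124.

3001

Day-of-year of May 14, 2116: 135.
Day-of-year of August 1, 2124: 214.
2116 has 366 days, so 366 − 135 = 231 days remain in 2116.
Full years 2117–2123: 6 common + 1 leap = 6×365 + 1×366 = 2556 days.
Total: 231 + 2556 + 214 = 3001 days.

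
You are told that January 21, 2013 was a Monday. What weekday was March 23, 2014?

January 21, 2013 → January 21, 2014: 365 days.
January 2014: 31 − 21 = 10 days remain.
Then February 2014 (28): 28 days.
March 1–23, 2014: 23 days.
Residual: 61 days.
Total: 426 days.
426 mod 7 = 6, so 6 days after Monday is Sunday.

Sunday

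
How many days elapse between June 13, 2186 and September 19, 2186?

98

June 2186: 30 − 13 = 17 days remain.
Then July (31), August (31): 31 + 31 = 62 days.
September 1–19, 2186: 19 days.
Total: 17 + 62 + 19 = 98 days.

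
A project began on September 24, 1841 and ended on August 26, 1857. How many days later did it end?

From September 24, 1841 to September 24, 1856: 15 years, of which 4 contain a Feb 29 — 11×365 + 4×366 = 5479 days.
September 1856: 30 − 24 = 6 days remain.
Then 10 full months totalling 304 days.
August 1–26, 1857: 26 days.
Residual: 336 days.
Total: 5815 days.

5815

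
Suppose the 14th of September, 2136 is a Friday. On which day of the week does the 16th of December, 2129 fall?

Friday

Count forward from the earlier date (December 16, 2129) to the later (September 14, 2136):
Day-of-year of December 16, 2129: 350.
Day-of-year of September 14, 2136: 258.
2129 has 365 days, so 365 − 350 = 15 days remain in 2129.
Full years: 2130: 365; 2131: 365; 2132: 366; 2133: 365; 2134: 365; 2135: 365. Sum = 2191.
Total: 15 + 2191 + 258 = 2464 days.
2464 is a multiple of 7, so the 16th of December, 2129 falls on the same weekday: Friday.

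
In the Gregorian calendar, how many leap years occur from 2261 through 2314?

Years divisible by 4: 2264, 2268, …, 2312 — 13 in all.
Of these, 2300 is divisible by 100 but not 400, so not leap.
Leap years: 13 − 1 = 12.

12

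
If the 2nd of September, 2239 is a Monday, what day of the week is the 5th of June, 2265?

Day-of-year of September 2, 2239: 245.
Day-of-year of June 5, 2265: 156.
2239 has 365 days, so 365 − 245 = 120 days remain in 2239.
Full years 2240–2264: 18 common + 7 leap = 18×365 + 7×366 = 9132 days.
Total: 120 + 9132 + 156 = 9408 days.
9408 is a multiple of 7, so the 5th of June, 2265 falls on the same weekday: Monday.

Monday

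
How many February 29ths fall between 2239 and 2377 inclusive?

34

Years divisible by 4: 2240, 2244, …, 2376 — 35 in all.
Of these, 2300 is divisible by 100 but not 400, so not leap.
Leap years: 35 − 1 = 34.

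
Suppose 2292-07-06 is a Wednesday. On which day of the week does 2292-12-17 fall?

July 2292: 31 − 6 = 25 days remain.
Then August (31), September (30), October (31), November (30): 31 + 30 + 31 + 30 = 122 days.
December 1–17, 2292: 17 days.
Total: 25 + 122 + 17 = 164 days.
164 mod 7 = 3, so 3 days after Wednesday is Saturday.

Saturday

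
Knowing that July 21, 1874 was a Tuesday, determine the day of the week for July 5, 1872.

Friday

Count forward from the earlier date (July 5, 1872) to the later (July 21, 1874):
July 5, 1872 → July 5, 1873: 365 days.
July 5, 1873 → July 5, 1874: 365 days.
Within July 1874: 21 − 5 = 16 days.
Total: 746 days.
746 mod 7 = 4, so 4 days before Tuesday is Friday.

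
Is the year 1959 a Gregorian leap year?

No

1959 is not a leap year.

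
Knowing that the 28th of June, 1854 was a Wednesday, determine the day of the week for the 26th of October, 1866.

Day-of-year of June 28, 1854: 179.
Day-of-year of October 26, 1866: 299.
1854 has 365 days, so 365 − 179 = 186 days remain in 1854.
Full years 1855–1865: 8 common + 3 leap = 8×365 + 3×366 = 4018 days.
Total: 186 + 4018 + 299 = 4503 days.
4503 mod 7 = 2, so 2 days after Wednesday is Friday.

Friday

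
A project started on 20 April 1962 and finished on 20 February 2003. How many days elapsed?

14916

From April 20, 1962 to April 20, 2002: 40 years, of which 10 contain a Feb 29 — 30×365 + 10×366 = 14610 days.
(2000 is a leap year (divisible by 400).)
April 2002: 30 − 20 = 10 days remain.
Then 9 full months totalling 276 days.
February 1–20, 2003: 20 days (2003 is not a leap year).
Residual: 306 days.
Total: 14916 days.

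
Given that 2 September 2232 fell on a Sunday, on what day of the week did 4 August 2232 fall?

Count forward from the earlier date (August 4, 2232) to the later (September 2, 2232):
August 2232: 31 − 4 = 27 days remain.
September 1–2, 2232: 2 days.
Total: 27 + 2 = 29 days.
29 mod 7 = 1, so 1 day before Sunday is Saturday.

Saturday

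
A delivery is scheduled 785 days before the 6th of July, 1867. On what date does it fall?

the 12th of May, 1865

Count 785 days before July 6, 1867:
Day-of-year of May 12, 1865: 132.
Day-of-year of July 6, 1867: 187.
1865 has 365 days, so 365 − 132 = 233 days remain in 1865.
Full years: 1866: 365. Sum = 365.
Total: 233 + 365 + 187 = 785 days.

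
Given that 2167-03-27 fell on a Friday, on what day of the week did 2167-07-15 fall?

Wednesday

March 2167: 31 − 27 = 4 days remain.
Then April (30), May (31), June (30): 30 + 31 + 30 = 91 days.
July 1–15, 2167: 15 days.
Total: 4 + 91 + 15 = 110 days.
110 mod 7 = 5, so 5 days after Friday is Wednesday.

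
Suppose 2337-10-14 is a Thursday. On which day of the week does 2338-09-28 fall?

Wednesday

Day-of-year of October 14, 2337: 287.
Day-of-year of September 28, 2338: 271.
2337 has 365 days, so 365 − 287 = 78 days remain in 2337.
Total: 78 + 271 = 349 days.
349 mod 7 = 6, so 6 days after Thursday is Wednesday.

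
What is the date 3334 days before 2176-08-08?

2167-06-23

Count 3334 days before August 8, 2176:
Day-of-year of June 23, 2167: 174.
Day-of-year of August 8, 2176: 221.
2167 has 365 days, so 365 − 174 = 191 days remain in 2167.
Full years 2168–2175: 6 common + 2 leap = 6×365 + 2×366 = 2922 days.
Total: 191 + 2922 + 221 = 3334 days.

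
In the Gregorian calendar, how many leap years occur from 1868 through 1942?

18

Years divisible by 4: 1868, 1872, …, 1940 — 19 in all.
Of these, 1900 is divisible by 100 but not 400, so not leap.
Leap years: 19 − 1 = 18.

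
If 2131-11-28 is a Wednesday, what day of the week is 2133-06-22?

Monday

Day-of-year of November 28, 2131: 332.
Day-of-year of June 22, 2133: 173.
2131 has 365 days, so 365 − 332 = 33 days remain in 2131.
Full years: 2132: 366. Sum = 366.
Total: 33 + 366 + 173 = 572 days.
572 mod 7 = 5, so 5 days after Wednesday is Monday.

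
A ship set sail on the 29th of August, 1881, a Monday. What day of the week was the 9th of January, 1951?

Tuesday

Day-of-year of August 29, 1881: 241.
Day-of-year of January 9, 1951: 9.
1881 has 365 days, so 365 − 241 = 124 days remain in 1881.
Full years 1882–1950: 53 common + 16 leap = 53×365 + 16×366 = 25201 days.
Total: 124 + 25201 + 9 = 25334 days.
25334 mod 7 = 1, so 1 day after Monday is Tuesday.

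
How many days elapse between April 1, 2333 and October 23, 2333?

April 2333: 30 − 1 = 29 days remain.
Then May (31), June (30), July (31), August (31), September (30): 31 + 30 + 31 + 31 + 30 = 153 days.
October 1–23, 2333: 23 days.
Total: 29 + 153 + 23 = 205 days.

205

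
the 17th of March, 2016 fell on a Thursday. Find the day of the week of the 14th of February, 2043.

From March 17, 2016 to March 17, 2042: 26 years, of which 6 contain a Feb 29 — 20×365 + 6×366 = 9496 days.
March 2042: 31 − 17 = 14 days remain.
Then 10 full months totalling 306 days.
February 1–14, 2043: 14 days (2043 is not a leap year).
Residual: 334 days.
Total: 9830 days.
9830 mod 7 = 2, so 2 days after Thursday is Saturday.

Saturday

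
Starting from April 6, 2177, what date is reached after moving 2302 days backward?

December 17, 2170

Count 2302 days before April 6, 2177:
December 17, 2170 → December 17, 2171: 365 days.
December 17, 2171 → December 17, 2172: 366 days (2172 is a leap year).
December 17, 2172 → December 17, 2173: 365 days.
December 17, 2173 → December 17, 2174: 365 days.
December 17, 2174 → December 17, 2175: 365 days.
December 17, 2175 → December 17, 2176: 366 days (2176 is a leap year).
December 2176: 31 − 17 = 14 days remain.
Then January (31), February 2177 (28), March (31): 31 + 28 + 31 = 90 days.
April 1–6, 2177: 6 days.
Residual: 110 days.
Total: 2302 days.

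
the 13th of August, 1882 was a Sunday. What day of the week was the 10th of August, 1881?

Count forward from the earlier date (August 10, 1881) to the later (August 13, 1882):
Day-of-year of August 10, 1881: 222.
Day-of-year of August 13, 1882: 225.
1881 has 365 days, so 365 − 222 = 143 days remain in 1881.
Total: 143 + 225 = 368 days.
368 mod 7 = 4, so 4 days before Sunday is Wednesday.

Wednesday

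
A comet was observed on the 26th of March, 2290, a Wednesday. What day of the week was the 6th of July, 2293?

Day-of-year of March 26, 2290: 85.
Day-of-year of July 6, 2293: 187.
2290 has 365 days, so 365 − 85 = 280 days remain in 2290.
Full years: 2291: 365; 2292: 366. Sum = 731.
Total: 280 + 731 + 187 = 1198 days.
1198 mod 7 = 1, so 1 day after Wednesday is Thursday.

Thursday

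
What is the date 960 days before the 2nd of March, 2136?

the 16th of July, 2133

Count 960 days before March 2, 2136:
Day-of-year of July 16, 2133: 197.
Day-of-year of March 2, 2136: 62.
2133 has 365 days, so 365 − 197 = 168 days remain in 2133.
Full years: 2134: 365; 2135: 365. Sum = 730.
Total: 168 + 730 + 62 = 960 days.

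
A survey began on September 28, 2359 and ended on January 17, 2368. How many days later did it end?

Day-of-year of September 28, 2359: 271.
Day-of-year of January 17, 2368: 17.
2359 has 365 days, so 365 − 271 = 94 days remain in 2359.
Full years 2360–2367: 6 common + 2 leap = 6×365 + 2×366 = 2922 days.
Total: 94 + 2922 + 17 = 3033 days.

3033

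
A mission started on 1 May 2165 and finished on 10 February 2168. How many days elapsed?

1015

May 1, 2165 → May 1, 2166: 365 days.
May 1, 2166 → May 1, 2167: 365 days.
May 2167: 31 − 1 = 30 days remain.
Then June (30), July (31), August (31), September (30), October (31), November (30), December (31), January (31): 30 + 31 + 31 + 30 + 31 + 30 + 31 + 31 = 245 days.
February 1–10, 2168: 10 days (2168 is a leap year).
Residual: 285 days.
Total: 1015 days.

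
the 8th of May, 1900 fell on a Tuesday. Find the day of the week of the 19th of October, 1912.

From May 8, 1900 to May 8, 1912: 12 years, of which 3 contain a Feb 29 — 9×365 + 3×366 = 4383 days.
May 1912: 31 − 8 = 23 days remain.
Then June (30), July (31), August (31), September (30): 30 + 31 + 31 + 30 = 122 days.
October 1–19, 1912: 19 days.
Residual: 164 days.
Total: 4547 days.
4547 mod 7 = 4, so 4 days after Tuesday is Saturday.

Saturday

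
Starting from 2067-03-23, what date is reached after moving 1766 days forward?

2072-01-22

Count 1766 days after March 23, 2067:
Day-of-year of March 23, 2067: 82.
Day-of-year of January 22, 2072: 22.
2067 has 365 days, so 365 − 82 = 283 days remain in 2067.
Full years: 2068: 366; 2069: 365; 2070: 365; 2071: 365. Sum = 1461.
Total: 283 + 1461 + 22 = 1766 days.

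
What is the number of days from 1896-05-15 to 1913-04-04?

Day-of-year of May 15, 1896: 136.
Day-of-year of April 4, 1913: 94.
1896 has 366 days, so 366 − 136 = 230 days remain in 1896.
Full years 1897–1912: 13 common + 3 leap = 13×365 + 3×366 = 5843 days.
Total: 230 + 5843 + 94 = 6167 days.

6167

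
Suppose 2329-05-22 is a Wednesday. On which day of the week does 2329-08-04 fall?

May 2329: 31 − 22 = 9 days remain.
Then June (30), July (31): 30 + 31 = 61 days.
August 1–4, 2329: 4 days.
Total: 9 + 61 + 4 = 74 days.
74 mod 7 = 4, so 4 days after Wednesday is Sunday.

Sunday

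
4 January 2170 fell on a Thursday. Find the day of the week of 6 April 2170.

January 2170: 31 − 4 = 27 days remain.
Then February 2170 (28), March (31): 28 + 31 = 59 days.
April 1–6, 2170: 6 days.
Total: 27 + 59 + 6 = 92 days.
92 mod 7 = 1, so 1 day after Thursday is Friday.

Friday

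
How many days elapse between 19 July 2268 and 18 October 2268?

July 2268: 31 − 19 = 12 days remain.
Then August (31), September (30): 31 + 30 = 61 days.
October 1–18, 2268: 18 days.
Total: 12 + 61 + 18 = 91 days.

91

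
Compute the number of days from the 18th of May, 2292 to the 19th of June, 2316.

Day-of-year of May 18, 2292: 139.
Day-of-year of June 19, 2316: 171.
2292 has 366 days, so 366 − 139 = 227 days remain in 2292.
Full years 2293–2315: 19 common + 4 leap = 19×365 + 4×366 = 8399 days.
Total: 227 + 8399 + 171 = 8797 days.

8797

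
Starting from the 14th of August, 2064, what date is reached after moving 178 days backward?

the 18th of February, 2064

Count 178 days before August 14, 2064:
February 2064: 29 − 18 = 11 days remain (2064 is a leap year, so February has 29 days).
Then March (31), April (30), May (31), June (30), July (31): 31 + 30 + 31 + 30 + 31 = 153 days.
August 1–14, 2064: 14 days.
Total: 11 + 153 + 14 = 178 days.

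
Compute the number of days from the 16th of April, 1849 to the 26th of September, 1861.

4546

From April 16, 1849 to April 16, 1861: 12 years, of which 3 contain a Feb 29 — 9×365 + 3×366 = 4383 days.
April 1861: 30 − 16 = 14 days remain.
Then May (31), June (30), July (31), August (31): 31 + 30 + 31 + 31 = 123 days.
September 1–26, 1861: 26 days.
Residual: 163 days.
Total: 4546 days.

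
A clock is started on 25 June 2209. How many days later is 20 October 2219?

3769

Day-of-year of June 25, 2209: 176.
Day-of-year of October 20, 2219: 293.
2209 has 365 days, so 365 − 176 = 189 days remain in 2209.
Full years 2210–2218: 7 common + 2 leap = 7×365 + 2×366 = 3287 days.
Total: 189 + 3287 + 293 = 3769 days.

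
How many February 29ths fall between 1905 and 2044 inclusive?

35

Years divisible by 4: 1908, 1912, …, 2044 — 35 in all.
2000 is divisible by 400, so still leap.
No century exceptions apply. Count: 35.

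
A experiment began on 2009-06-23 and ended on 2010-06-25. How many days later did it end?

June 2009: 30 − 23 = 7 days remain.
Then 11 full months totalling 335 days.
June 1–25, 2010: 25 days.
Total: 7 + 335 + 25 = 367 days.

367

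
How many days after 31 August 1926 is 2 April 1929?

945

August 31, 1926 → August 31, 1927: 365 days.
August 31, 1927 → August 31, 1928: 366 days (1928 is a leap year).
August 1928: 31 − 31 = 0 days remain.
Then September (30), October (31), November (30), December (31), January (31), February 1929 (28), March (31): 30 + 31 + 30 + 31 + 31 + 28 + 31 = 212 days.
April 1–2, 1929: 2 days.
Residual: 214 days.
Total: 945 days.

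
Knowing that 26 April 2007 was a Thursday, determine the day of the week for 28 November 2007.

April 2007: 30 − 26 = 4 days remain.
Then May (31), June (30), July (31), August (31), September (30), October (31): 31 + 30 + 31 + 31 + 30 + 31 = 184 days.
November 1–28, 2007: 28 days.
Total: 4 + 184 + 28 = 216 days.
216 mod 7 = 6, so 6 days after Thursday is Wednesday.

Wednesday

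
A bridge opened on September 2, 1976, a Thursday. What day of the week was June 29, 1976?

Count forward from the earlier date (June 29, 1976) to the later (September 2, 1976):
June 1976: 30 − 29 = 1 day remains.
Then July (31), August (31): 31 + 31 = 62 days.
September 1–2, 1976: 2 days.
Total: 1 + 62 + 2 = 65 days.
65 mod 7 = 2, so 2 days before Thursday is Tuesday.

Tuesday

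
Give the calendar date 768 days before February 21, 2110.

January 15, 2108

Count 768 days before February 21, 2110:
January 2108: 31 − 15 = 16 days remain.
Then 24 full months totalling 731 days.
February 1–21, 2110: 21 days (2110 is not a leap year).
Total: 16 + 731 + 21 = 768 days.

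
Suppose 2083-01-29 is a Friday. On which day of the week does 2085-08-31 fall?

Friday

January 2083: 31 − 29 = 2 days remain.
Then 30 full months totalling 912 days.
August 1–31, 2085: 31 days.
Total: 2 + 912 + 31 = 945 days.
945 is a multiple of 7, so 2085-08-31 falls on the same weekday: Friday.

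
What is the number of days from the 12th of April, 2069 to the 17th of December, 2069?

April 2069: 30 − 12 = 18 days remain.
Then May (31), June (30), July (31), August (31), September (30), October (31), November (30): 31 + 30 + 31 + 31 + 30 + 31 + 30 = 214 days.
December 1–17, 2069: 17 days.
Total: 18 + 214 + 17 = 249 days.

249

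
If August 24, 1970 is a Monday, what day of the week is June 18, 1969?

Count forward from the earlier date (June 18, 1969) to the later (August 24, 1970):
June 18, 1969 → June 18, 1970: 365 days.
June 1970: 30 − 18 = 12 days remain.
Then July (31): 31 days.
August 1–24, 1970: 24 days.
Residual: 67 days.
Total: 432 days.
432 mod 7 = 5, so 5 days before Monday is Wednesday.

Wednesday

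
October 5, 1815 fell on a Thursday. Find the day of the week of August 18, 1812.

Tuesday

Count forward from the earlier date (August 18, 1812) to the later (October 5, 1815):
Day-of-year of August 18, 1812: 231.
Day-of-year of October 5, 1815: 278.
1812 has 366 days, so 366 − 231 = 135 days remain in 1812.
Full years: 1813: 365; 1814: 365. Sum = 730.
Total: 135 + 730 + 278 = 1143 days.
1143 mod 7 = 2, so 2 days before Thursday is Tuesday.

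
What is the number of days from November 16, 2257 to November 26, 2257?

10

Within November 2257: 26 − 16 = 10 days.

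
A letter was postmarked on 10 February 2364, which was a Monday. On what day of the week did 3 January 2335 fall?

Thursday

Count forward from the earlier date (January 3, 2335) to the later (February 10, 2364):
Day-of-year of January 3, 2335: 3.
Day-of-year of February 10, 2364: 41.
2335 has 365 days, so 365 − 3 = 362 days remain in 2335.
Full years 2336–2363: 21 common + 7 leap = 21×365 + 7×366 = 10227 days.
Total: 362 + 10227 + 41 = 10630 days.
10630 mod 7 = 4, so 4 days before Monday is Thursday.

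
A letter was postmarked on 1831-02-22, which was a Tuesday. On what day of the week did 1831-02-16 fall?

Wednesday

Count forward from the earlier date (February 16, 1831) to the later (February 22, 1831):
Within February 1831: 22 − 16 = 6 days.
6 mod 7 = 6, so 6 days before Tuesday is Wednesday.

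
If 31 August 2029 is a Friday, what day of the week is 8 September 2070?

Monday

From August 31, 2029 to August 31, 2070: 41 years, of which 10 contain a Feb 29 — 31×365 + 10×366 = 14975 days.
August 2070: 31 − 31 = 0 days remain.
September 1–8, 2070: 8 days.
Residual: 8 days.
Total: 14983 days.
14983 mod 7 = 3, so 3 days after Friday is Monday.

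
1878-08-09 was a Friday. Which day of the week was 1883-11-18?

Sunday

August 9, 1878 → August 9, 1879: 365 days.
August 9, 1879 → August 9, 1880: 366 days (1880 is a leap year).
August 9, 1880 → August 9, 1881: 365 days.
August 9, 1881 → August 9, 1882: 365 days.
August 9, 1882 → August 9, 1883: 365 days.
August 1883: 31 − 9 = 22 days remain.
Then September (30), October (31): 30 + 31 = 61 days.
November 1–18, 1883: 18 days.
Residual: 101 days.
Total: 1927 days.
1927 mod 7 = 2, so 2 days after Friday is Sunday.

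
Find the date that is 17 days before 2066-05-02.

2066-04-15

Count 17 days before May 2, 2066:
April 2066: 30 − 15 = 15 days remain.
May 1–2, 2066: 2 days.
Total: 15 + 2 = 17 days.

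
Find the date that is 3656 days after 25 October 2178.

28 October 2188

Count 3656 days after October 25, 2178:
From October 25, 2178 to October 25, 2188: 10 years, of which 3 contain a Feb 29 — 7×365 + 3×366 = 3653 days.
Within October 2188: 28 − 25 = 3 days.
Total: 3656 days.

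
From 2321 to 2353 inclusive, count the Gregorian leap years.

Years divisible by 4 in [2321, 2353]: 2324, 2328, 2332, 2336, 2340, 2344, 2348, 2352.
No century exceptions apply. Count: 8.

8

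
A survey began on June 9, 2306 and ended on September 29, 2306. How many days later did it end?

112

June 2306: 30 − 9 = 21 days remain.
Then July (31), August (31): 31 + 31 = 62 days.
September 1–29, 2306: 29 days.
Total: 21 + 62 + 29 = 112 days.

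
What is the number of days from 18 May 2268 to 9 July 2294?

9548

From May 18, 2268 to May 18, 2294: 26 years, of which 6 contain a Feb 29 — 20×365 + 6×366 = 9496 days.
May 2294: 31 − 18 = 13 days remain.
Then June (30): 30 days.
July 1–9, 2294: 9 days.
Residual: 52 days.
Total: 9548 days.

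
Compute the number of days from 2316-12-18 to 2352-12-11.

From December 18, 2316 to December 18, 2351: 35 years, of which 8 contain a Feb 29 — 27×365 + 8×366 = 12783 days.
December 2351: 31 − 18 = 13 days remain.
Then 11 full months totalling 335 days.
December 1–11, 2352: 11 days.
Residual: 359 days.
Total: 13142 days.

13142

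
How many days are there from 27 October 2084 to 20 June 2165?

Day-of-year of October 27, 2084: 301.
Day-of-year of June 20, 2165: 171.
2084 has 366 days, so 366 − 301 = 65 days remain in 2084.
Full years 2085–2164: 61 common + 19 leap = 61×365 + 19×366 = 29219 days.
Total: 65 + 29219 + 171 = 29455 days.

29455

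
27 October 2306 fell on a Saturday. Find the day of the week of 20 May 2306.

Count forward from the earlier date (May 20, 2306) to the later (October 27, 2306):
May 2306: 31 − 20 = 11 days remain.
Then June (30), July (31), August (31), September (30): 30 + 31 + 31 + 30 = 122 days.
October 1–27, 2306: 27 days.
Total: 11 + 122 + 27 = 160 days.
160 mod 7 = 6, so 6 days before Saturday is Sunday.

Sunday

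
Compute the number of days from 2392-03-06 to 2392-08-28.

175

March 2392: 31 − 6 = 25 days remain.
Then April (30), May (31), June (30), July (31): 30 + 31 + 30 + 31 = 122 days.
August 1–28, 2392: 28 days.
Total: 25 + 122 + 28 = 175 days.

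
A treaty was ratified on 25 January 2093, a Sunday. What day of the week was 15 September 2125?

Day-of-year of January 25, 2093: 25.
Day-of-year of September 15, 2125: 258.
2093 has 365 days, so 365 − 25 = 340 days remain in 2093.
Full years 2094–2124: 24 common + 7 leap = 24×365 + 7×366 = 11322 days.
Total: 340 + 11322 + 258 = 11920 days.
11920 mod 7 = 6, so 6 days after Sunday is Saturday.

Saturday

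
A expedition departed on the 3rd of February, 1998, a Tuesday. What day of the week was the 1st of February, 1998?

Sunday

Count forward from the earlier date (February 1, 1998) to the later (February 3, 1998):
Within February 1998: 3 − 1 = 2 days.
2 mod 7 = 2, so 2 days before Tuesday is Sunday.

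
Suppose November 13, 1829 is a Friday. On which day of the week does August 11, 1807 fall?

Count forward from the earlier date (August 11, 1807) to the later (November 13, 1829):
Day-of-year of August 11, 1807: 223.
Day-of-year of November 13, 1829: 317.
1807 has 365 days, so 365 − 223 = 142 days remain in 1807.
Full years 1808–1828: 15 common + 6 leap = 15×365 + 6×366 = 7671 days.
Total: 142 + 7671 + 317 = 8130 days.
8130 mod 7 = 3, so 3 days before Friday is Tuesday.

Tuesday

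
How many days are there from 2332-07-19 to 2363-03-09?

11190

Day-of-year of July 19, 2332: 201.
Day-of-year of March 9, 2363: 68.
2332 has 366 days, so 366 − 201 = 165 days remain in 2332.
Full years 2333–2362: 23 common + 7 leap = 23×365 + 7×366 = 10957 days.
Total: 165 + 10957 + 68 = 11190 days.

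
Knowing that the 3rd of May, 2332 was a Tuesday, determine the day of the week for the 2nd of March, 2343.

Tuesday

From May 3, 2332 to May 3, 2342: 10 years, of which 2 contain a Feb 29 — 8×365 + 2×366 = 3652 days.
May 2342: 31 − 3 = 28 days remain.
Then 9 full months totalling 273 days.
March 1–2, 2343: 2 days.
Residual: 303 days.
Total: 3955 days.
3955 is a multiple of 7, so the 2nd of March, 2343 falls on the same weekday: Tuesday.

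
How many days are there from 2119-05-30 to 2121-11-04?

May 30, 2119 → May 30, 2120: 366 days (2120 is a leap year).
May 30, 2120 → May 30, 2121: 365 days.
May 2121: 31 − 30 = 1 day remains.
Then June (30), July (31), August (31), September (30), October (31): 30 + 31 + 31 + 30 + 31 = 153 days.
November 1–4, 2121: 4 days.
Residual: 158 days.
Total: 889 days.

889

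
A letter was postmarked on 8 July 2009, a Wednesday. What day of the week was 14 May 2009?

Count forward from the earlier date (May 14, 2009) to the later (July 8, 2009):
May 2009: 31 − 14 = 17 days remain.
Then June (30): 30 days.
July 1–8, 2009: 8 days.
Total: 17 + 30 + 8 = 55 days.
55 mod 7 = 6, so 6 days before Wednesday is Thursday.

Thursday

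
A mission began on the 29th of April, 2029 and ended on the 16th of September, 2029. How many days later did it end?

April 2029: 30 − 29 = 1 day remains.
Then May (31), June (30), July (31), August (31): 31 + 30 + 31 + 31 = 123 days.
September 1–16, 2029: 16 days.
Total: 1 + 123 + 16 = 140 days.

140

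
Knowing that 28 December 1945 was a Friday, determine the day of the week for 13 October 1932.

Count forward from the earlier date (October 13, 1932) to the later (December 28, 1945):
From October 13, 1932 to October 13, 1945: 13 years, of which 3 contain a Feb 29 — 10×365 + 3×366 = 4748 days.
October 1945: 31 − 13 = 18 days remain.
Then November (30): 30 days.
December 1–28, 1945: 28 days.
Residual: 76 days.
Total: 4824 days.
4824 mod 7 = 1, so 1 day before Friday is Thursday.

Thursday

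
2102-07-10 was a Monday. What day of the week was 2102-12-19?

July 2102: 31 − 10 = 21 days remain.
Then August (31), September (30), October (31), November (30): 31 + 30 + 31 + 30 = 122 days.
December 1–19, 2102: 19 days.
Total: 21 + 122 + 19 = 162 days.
162 mod 7 = 1, so 1 day after Monday is Tuesday.

Tuesday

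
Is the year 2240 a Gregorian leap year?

2240 is a leap year.

Yes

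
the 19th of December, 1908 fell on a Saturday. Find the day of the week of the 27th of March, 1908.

Friday

Count forward from the earlier date (March 27, 1908) to the later (December 19, 1908):
March 1908: 31 − 27 = 4 days remain.
Then April (30), May (31), June (30), July (31), August (31), September (30), October (31), November (30): 30 + 31 + 30 + 31 + 31 + 30 + 31 + 30 = 244 days.
December 1–19, 1908: 19 days.
Total: 4 + 244 + 19 = 267 days.
267 mod 7 = 1, so 1 day before Saturday is Friday.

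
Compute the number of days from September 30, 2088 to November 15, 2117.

10637

From September 30, 2088 to September 30, 2117: 29 years, of which 6 contain a Feb 29 — 23×365 + 6×366 = 10591 days.
(2100 is not a leap year (divisible by 100 but not 400).)
September 2117: 30 − 30 = 0 days remain.
Then October (31): 31 days.
November 1–15, 2117: 15 days.
Residual: 46 days.
Total: 10637 days.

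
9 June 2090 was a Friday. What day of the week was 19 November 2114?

Monday

From June 9, 2090 to June 9, 2114: 24 years, of which 5 contain a Feb 29 — 19×365 + 5×366 = 8765 days.
(2100 is not a leap year (divisible by 100 but not 400).)
June 2114: 30 − 9 = 21 days remain.
Then July (31), August (31), September (30), October (31): 31 + 31 + 30 + 31 = 123 days.
November 1–19, 2114: 19 days.
Residual: 163 days.
Total: 8928 days.
8928 mod 7 = 3, so 3 days after Friday is Monday.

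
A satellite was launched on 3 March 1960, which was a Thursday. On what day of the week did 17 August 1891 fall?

Count forward from the earlier date (August 17, 1891) to the later (March 3, 1960):
Day-of-year of August 17, 1891: 229.
Day-of-year of March 3, 1960: 63.
1891 has 365 days, so 365 − 229 = 136 days remain in 1891.
Full years 1892–1959: 52 common + 16 leap = 52×365 + 16×366 = 24836 days.
Total: 136 + 24836 + 63 = 25035 days.
25035 mod 7 = 3, so 3 days before Thursday is Monday.

Monday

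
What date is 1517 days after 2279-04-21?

2283-06-16

Count 1517 days after April 21, 2279:
Day-of-year of April 21, 2279: 111.
Day-of-year of June 16, 2283: 167.
2279 has 365 days, so 365 − 111 = 254 days remain in 2279.
Full years: 2280: 366; 2281: 365; 2282: 365. Sum = 1096.
Total: 254 + 1096 + 167 = 1517 days.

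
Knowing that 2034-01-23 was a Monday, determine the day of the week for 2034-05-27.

January 2034: 31 − 23 = 8 days remain.
Then February 2034 (28), March (31), April (30): 28 + 31 + 30 = 89 days.
May 1–27, 2034: 27 days.
Total: 8 + 89 + 27 = 124 days.
124 mod 7 = 5, so 5 days after Monday is Saturday.

Saturday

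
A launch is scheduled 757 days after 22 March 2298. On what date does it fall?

18 April 2300

Count 757 days after March 22, 2298:
March 22, 2298 → March 22, 2299: 365 days.
March 22, 2299 → March 22, 2300: 365 days (2300 is not a leap year (divisible by 100 but not 400)).
March 2300: 31 − 22 = 9 days remain.
April 1–18, 2300: 18 days.
Residual: 27 days.
Total: 757 days.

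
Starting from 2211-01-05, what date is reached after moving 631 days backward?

2209-04-14

Count 631 days before January 5, 2211:
Day-of-year of April 14, 2209: 104.
Day-of-year of January 5, 2211: 5.
2209 has 365 days, so 365 − 104 = 261 days remain in 2209.
Full years: 2210: 365. Sum = 365.
Total: 261 + 365 + 5 = 631 days.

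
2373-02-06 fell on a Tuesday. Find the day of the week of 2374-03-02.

February 2373: 28 − 6 = 22 days remain (2373 is not a leap year, so February has 28 days).
Then 12 full months totalling 365 days.
March 1–2, 2374: 2 days.
Total: 22 + 365 + 2 = 389 days.
389 mod 7 = 4, so 4 days after Tuesday is Saturday.

Saturday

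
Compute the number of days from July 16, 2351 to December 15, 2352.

Day-of-year of July 16, 2351: 197.
Day-of-year of December 15, 2352: 350.
2351 has 365 days, so 365 − 197 = 168 days remain in 2351.
Total: 168 + 350 = 518 days.

518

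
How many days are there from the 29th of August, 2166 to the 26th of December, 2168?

Day-of-year of August 29, 2166: 241.
Day-of-year of December 26, 2168: 361.
2166 has 365 days, so 365 − 241 = 124 days remain in 2166.
Full years: 2167: 365. Sum = 365.
Total: 124 + 365 + 361 = 850 days.

850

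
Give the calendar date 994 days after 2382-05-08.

2385-01-26

Count 994 days after May 8, 2382:
Day-of-year of May 8, 2382: 128.
Day-of-year of January 26, 2385: 26.
2382 has 365 days, so 365 − 128 = 237 days remain in 2382.
Full years: 2383: 365; 2384: 366. Sum = 731.
Total: 237 + 731 + 26 = 994 days.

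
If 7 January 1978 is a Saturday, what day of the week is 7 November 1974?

Thursday

Count forward from the earlier date (November 7, 1974) to the later (January 7, 1978):
Day-of-year of November 7, 1974: 311.
Day-of-year of January 7, 1978: 7.
1974 has 365 days, so 365 − 311 = 54 days remain in 1974.
Full years: 1975: 365; 1976: 366; 1977: 365. Sum = 1096.
Total: 54 + 1096 + 7 = 1157 days.
1157 mod 7 = 2, so 2 days before Saturday is Thursday.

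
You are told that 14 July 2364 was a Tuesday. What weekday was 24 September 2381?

Thursday

From July 14, 2364 to July 14, 2381: 17 years, of which 4 contain a Feb 29 — 13×365 + 4×366 = 6209 days.
July 2381: 31 − 14 = 17 days remain.
Then August (31): 31 days.
September 1–24, 2381: 24 days.
Residual: 72 days.
Total: 6281 days.
6281 mod 7 = 2, so 2 days after Tuesday is Thursday.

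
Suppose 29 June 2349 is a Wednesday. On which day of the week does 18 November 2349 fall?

June 2349: 30 − 29 = 1 day remains.
Then July (31), August (31), September (30), October (31): 31 + 31 + 30 + 31 = 123 days.
November 1–18, 2349: 18 days.
Total: 1 + 123 + 18 = 142 days.
142 mod 7 = 2, so 2 days after Wednesday is Friday.

Friday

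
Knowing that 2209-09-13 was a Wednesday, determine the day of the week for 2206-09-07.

Sunday

Count forward from the earlier date (September 7, 2206) to the later (September 13, 2209):
Day-of-year of September 7, 2206: 250.
Day-of-year of September 13, 2209: 256.
2206 has 365 days, so 365 − 250 = 115 days remain in 2206.
Full years: 2207: 365; 2208: 366. Sum = 731.
Total: 115 + 731 + 256 = 1102 days.
1102 mod 7 = 3, so 3 days before Wednesday is Sunday.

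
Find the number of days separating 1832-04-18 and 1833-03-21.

337

April 1832: 30 − 18 = 12 days remain.
Then 10 full months totalling 304 days.
March 1–21, 1833: 21 days.
Residual: 337 days.
Total: 337 days.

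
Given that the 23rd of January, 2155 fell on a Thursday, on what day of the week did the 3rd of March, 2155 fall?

Monday

January 2155: 31 − 23 = 8 days remain.
Then February 2155 (28): 28 days.
March 1–3, 2155: 3 days.
Total: 8 + 28 + 3 = 39 days.
39 mod 7 = 4, so 4 days after Thursday is Monday.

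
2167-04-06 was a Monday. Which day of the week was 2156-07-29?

Count forward from the earlier date (July 29, 2156) to the later (April 6, 2167):
From July 29, 2156 to July 29, 2166: 10 years, of which 2 contain a Feb 29 — 8×365 + 2×366 = 3652 days.
July 2166: 31 − 29 = 2 days remain.
Then August (31), September (30), October (31), November (30), December (31), January (31), February 2167 (28), March (31): 31 + 30 + 31 + 30 + 31 + 31 + 28 + 31 = 243 days.
April 1–6, 2167: 6 days.
Residual: 251 days.
Total: 3903 days.
3903 mod 7 = 4, so 4 days before Monday is Thursday.

Thursday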